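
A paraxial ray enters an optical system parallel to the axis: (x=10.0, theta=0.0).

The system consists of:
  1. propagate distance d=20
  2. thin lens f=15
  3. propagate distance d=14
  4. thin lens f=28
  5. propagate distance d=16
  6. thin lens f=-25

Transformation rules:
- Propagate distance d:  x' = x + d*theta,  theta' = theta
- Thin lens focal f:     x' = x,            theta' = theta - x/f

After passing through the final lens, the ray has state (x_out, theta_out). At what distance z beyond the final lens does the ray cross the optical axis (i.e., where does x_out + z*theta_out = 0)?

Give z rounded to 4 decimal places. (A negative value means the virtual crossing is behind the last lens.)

Initial: x=10.0000 theta=0.0000
After 1 (propagate distance d=20): x=10.0000 theta=0.0000
After 2 (thin lens f=15): x=10.0000 theta=-2/3 (≈-0.6667)
After 3 (propagate distance d=14): x=2/3 (≈0.6667) theta=-2/3 (≈-0.6667)
After 4 (thin lens f=28): x=2/3 (≈0.6667) theta=-29/42 (≈-0.6905)
After 5 (propagate distance d=16): x=-218/21 (≈-10.3810) theta=-29/42 (≈-0.6905)
After 6 (thin lens f=-25): x=-218/21 (≈-10.3810) theta=-387/350 (≈-1.1057)
z_focus = -x_out/theta_out = -(-218/21)/(-387/350) = -10900/1161 ≈ -9.3885
Rounded to 4 decimal places: z = -9.3885

Answer: -9.3885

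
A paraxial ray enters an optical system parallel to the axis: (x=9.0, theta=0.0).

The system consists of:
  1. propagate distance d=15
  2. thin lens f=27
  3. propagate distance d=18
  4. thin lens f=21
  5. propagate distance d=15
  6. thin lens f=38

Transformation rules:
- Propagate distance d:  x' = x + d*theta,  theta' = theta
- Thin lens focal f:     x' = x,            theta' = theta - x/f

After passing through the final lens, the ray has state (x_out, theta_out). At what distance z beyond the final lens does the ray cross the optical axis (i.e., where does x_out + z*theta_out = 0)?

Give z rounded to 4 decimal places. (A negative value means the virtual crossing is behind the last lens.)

Initial: x=9.0000 theta=0.0000
After 1 (propagate distance d=15): x=9.0000 theta=0.0000
After 2 (thin lens f=27): x=9.0000 theta=-1/3 (≈-0.3333)
After 3 (propagate distance d=18): x=3.0000 theta=-1/3 (≈-0.3333)
After 4 (thin lens f=21): x=3.0000 theta=-10/21 (≈-0.4762)
After 5 (propagate distance d=15): x=-29/7 (≈-4.1429) theta=-10/21 (≈-0.4762)
After 6 (thin lens f=38): x=-29/7 (≈-4.1429) theta=-293/798 (≈-0.3672)
z_focus = -x_out/theta_out = -(-29/7)/(-293/798) = -3306/293 ≈ -11.2833
Rounded to 4 decimal places: z = -11.2833

Answer: -11.2833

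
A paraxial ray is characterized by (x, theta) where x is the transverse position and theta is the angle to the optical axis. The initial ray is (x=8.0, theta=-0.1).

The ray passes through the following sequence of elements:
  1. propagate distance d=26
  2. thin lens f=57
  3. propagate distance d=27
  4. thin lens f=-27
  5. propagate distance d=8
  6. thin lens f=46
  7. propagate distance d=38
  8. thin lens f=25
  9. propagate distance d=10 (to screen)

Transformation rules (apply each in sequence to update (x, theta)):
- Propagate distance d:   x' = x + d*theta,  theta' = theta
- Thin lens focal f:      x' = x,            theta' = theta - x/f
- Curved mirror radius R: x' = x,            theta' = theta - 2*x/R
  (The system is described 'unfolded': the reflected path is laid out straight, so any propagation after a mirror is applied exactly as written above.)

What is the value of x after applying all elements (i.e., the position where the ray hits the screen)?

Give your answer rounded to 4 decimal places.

Answer: -6.0595

Derivation:
Initial: x=8.0000 theta=-0.1000
After 1 (propagate distance d=26): x=5.4000 theta=-0.1000
After 2 (thin lens f=57): x=5.4000 theta=-37/190 (≈-0.1947)
After 3 (propagate distance d=27): x=27/190 (≈0.1421) theta=-37/190 (≈-0.1947)
After 4 (thin lens f=-27): x=27/190 (≈0.1421) theta=-18/95 (≈-0.1895)
After 5 (propagate distance d=8): x=-261/190 (≈-1.3737) theta=-18/95 (≈-0.1895)
After 6 (thin lens f=46): x=-261/190 (≈-1.3737) theta=-279/1748 (≈-0.1596)
After 7 (propagate distance d=38): x=-16254/2185 (≈-7.4389) theta=-279/1748 (≈-0.1596)
After 8 (thin lens f=25): x=-16254/2185 (≈-7.4389) theta=30141/218500 (≈0.1379)
After 9 (propagate distance d=10 (to screen)): x=-132399/21850 (≈-6.0595) theta=30141/218500 (≈0.1379)
Rounded to 4 decimal places: x = -6.0595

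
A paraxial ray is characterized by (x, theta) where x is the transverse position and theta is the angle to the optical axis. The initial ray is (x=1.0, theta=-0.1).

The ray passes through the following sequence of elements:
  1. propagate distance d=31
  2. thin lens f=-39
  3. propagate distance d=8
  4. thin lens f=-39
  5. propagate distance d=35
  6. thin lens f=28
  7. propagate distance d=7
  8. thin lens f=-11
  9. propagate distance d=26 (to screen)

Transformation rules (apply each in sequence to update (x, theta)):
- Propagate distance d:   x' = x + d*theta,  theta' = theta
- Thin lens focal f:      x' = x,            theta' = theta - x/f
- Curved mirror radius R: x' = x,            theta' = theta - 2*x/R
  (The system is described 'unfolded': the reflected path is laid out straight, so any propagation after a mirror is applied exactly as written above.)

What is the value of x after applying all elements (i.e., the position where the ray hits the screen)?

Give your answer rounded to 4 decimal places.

Initial: x=1.0000 theta=-0.1000
After 1 (propagate distance d=31): x=-2.1000 theta=-0.1000
After 2 (thin lens f=-39): x=-2.1000 theta=-2/13 (≈-0.1538)
After 3 (propagate distance d=8): x=-433/130 (≈-3.3308) theta=-2/13 (≈-0.1538)
After 4 (thin lens f=-39): x=-433/130 (≈-3.3308) theta=-1213/5070 (≈-0.2393)
After 5 (propagate distance d=35): x=-29671/2535 (≈-11.7045) theta=-1213/5070 (≈-0.2393)
After 6 (thin lens f=28): x=-29671/2535 (≈-11.7045) theta=12689/70980 (≈0.1788)
After 7 (propagate distance d=7): x=-21199/2028 (≈-10.4532) theta=12689/70980 (≈0.1788)
After 8 (thin lens f=-11): x=-21199/2028 (≈-10.4532) theta=-301193/390390 (≈-0.7715)
After 9 (propagate distance d=26 (to screen)): x=-7941217/260260 (≈-30.5126) theta=-301193/390390 (≈-0.7715)
Rounded to 4 decimal places: x = -30.5126

Answer: -30.5126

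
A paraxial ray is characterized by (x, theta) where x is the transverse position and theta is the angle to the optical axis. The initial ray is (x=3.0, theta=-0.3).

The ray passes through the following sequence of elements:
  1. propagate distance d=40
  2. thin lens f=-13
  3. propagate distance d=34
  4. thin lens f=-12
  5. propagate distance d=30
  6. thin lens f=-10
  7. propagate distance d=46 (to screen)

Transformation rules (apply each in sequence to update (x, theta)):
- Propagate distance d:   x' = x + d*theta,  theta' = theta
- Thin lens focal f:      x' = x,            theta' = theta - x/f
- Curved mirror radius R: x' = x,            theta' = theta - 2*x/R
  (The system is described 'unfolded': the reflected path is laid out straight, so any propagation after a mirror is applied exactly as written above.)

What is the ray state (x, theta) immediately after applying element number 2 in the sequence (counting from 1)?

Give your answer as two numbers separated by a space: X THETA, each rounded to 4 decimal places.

Answer: -9.0000 -0.9923

Derivation:
Initial: x=3.0000 theta=-0.3000
After 1 (propagate distance d=40): x=-9.0000 theta=-0.3000
After 2 (thin lens f=-13): x=-9.0000 theta=-129/130 (≈-0.9923)
Rounded to 4 decimal places: x = -9.0000, theta = -0.9923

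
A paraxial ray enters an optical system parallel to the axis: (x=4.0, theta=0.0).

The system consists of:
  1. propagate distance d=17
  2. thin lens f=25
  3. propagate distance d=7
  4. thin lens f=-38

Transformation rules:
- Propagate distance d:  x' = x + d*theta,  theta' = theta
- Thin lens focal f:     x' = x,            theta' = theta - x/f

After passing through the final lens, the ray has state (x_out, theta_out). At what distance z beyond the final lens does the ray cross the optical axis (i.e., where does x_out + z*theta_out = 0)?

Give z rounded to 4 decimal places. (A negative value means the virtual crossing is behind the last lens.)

Answer: 34.2000

Derivation:
Initial: x=4.0000 theta=0.0000
After 1 (propagate distance d=17): x=4.0000 theta=0.0000
After 2 (thin lens f=25): x=4.0000 theta=-0.1600
After 3 (propagate distance d=7): x=2.8800 theta=-0.1600
After 4 (thin lens f=-38): x=2.8800 theta=-8/95 (≈-0.0842)
z_focus = -x_out/theta_out = -(2.8800)/(-8/95) = 34.2000
Rounded to 4 decimal places: z = 34.2000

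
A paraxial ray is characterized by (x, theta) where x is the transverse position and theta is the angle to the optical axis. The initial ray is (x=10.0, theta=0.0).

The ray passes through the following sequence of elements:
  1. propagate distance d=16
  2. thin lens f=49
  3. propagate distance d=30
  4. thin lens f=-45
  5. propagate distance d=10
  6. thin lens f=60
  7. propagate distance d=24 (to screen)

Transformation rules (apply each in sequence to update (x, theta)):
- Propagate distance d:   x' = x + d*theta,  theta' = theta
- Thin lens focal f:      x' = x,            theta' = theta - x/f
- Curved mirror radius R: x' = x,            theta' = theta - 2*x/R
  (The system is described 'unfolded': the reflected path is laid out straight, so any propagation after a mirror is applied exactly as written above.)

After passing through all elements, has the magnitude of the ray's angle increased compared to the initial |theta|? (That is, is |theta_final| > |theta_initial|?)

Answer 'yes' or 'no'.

Initial: x=10.0000 theta=0.0000
After 1 (propagate distance d=16): x=10.0000 theta=0.0000
After 2 (thin lens f=49): x=10.0000 theta=-10/49 (≈-0.2041)
After 3 (propagate distance d=30): x=190/49 (≈3.8776) theta=-10/49 (≈-0.2041)
After 4 (thin lens f=-45): x=190/49 (≈3.8776) theta=-52/441 (≈-0.1179)
After 5 (propagate distance d=10): x=170/63 (≈2.6984) theta=-52/441 (≈-0.1179)
After 6 (thin lens f=60): x=170/63 (≈2.6984) theta=-431/2646 (≈-0.1629)
After 7 (propagate distance d=24 (to screen)): x=-178/147 (≈-1.2109) theta=-431/2646 (≈-0.1629)
|theta_initial|=0.0000 |theta_final|=431/2646 (≈0.1629) -> increased

Answer: yes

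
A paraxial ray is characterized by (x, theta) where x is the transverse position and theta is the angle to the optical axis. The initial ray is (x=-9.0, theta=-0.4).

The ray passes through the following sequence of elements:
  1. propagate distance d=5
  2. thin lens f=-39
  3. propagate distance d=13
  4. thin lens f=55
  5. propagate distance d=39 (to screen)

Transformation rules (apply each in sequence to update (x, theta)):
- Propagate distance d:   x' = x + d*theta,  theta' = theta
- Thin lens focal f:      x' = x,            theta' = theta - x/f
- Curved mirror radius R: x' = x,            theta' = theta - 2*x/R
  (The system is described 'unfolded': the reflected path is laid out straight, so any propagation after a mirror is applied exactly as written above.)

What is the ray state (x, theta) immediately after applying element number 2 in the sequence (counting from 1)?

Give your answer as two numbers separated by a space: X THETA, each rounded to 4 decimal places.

Initial: x=-9.0000 theta=-0.4000
After 1 (propagate distance d=5): x=-11.0000 theta=-0.4000
After 2 (thin lens f=-39): x=-11.0000 theta=-133/195 (≈-0.6821)
Rounded to 4 decimal places: x = -11.0000, theta = -0.6821

Answer: -11.0000 -0.6821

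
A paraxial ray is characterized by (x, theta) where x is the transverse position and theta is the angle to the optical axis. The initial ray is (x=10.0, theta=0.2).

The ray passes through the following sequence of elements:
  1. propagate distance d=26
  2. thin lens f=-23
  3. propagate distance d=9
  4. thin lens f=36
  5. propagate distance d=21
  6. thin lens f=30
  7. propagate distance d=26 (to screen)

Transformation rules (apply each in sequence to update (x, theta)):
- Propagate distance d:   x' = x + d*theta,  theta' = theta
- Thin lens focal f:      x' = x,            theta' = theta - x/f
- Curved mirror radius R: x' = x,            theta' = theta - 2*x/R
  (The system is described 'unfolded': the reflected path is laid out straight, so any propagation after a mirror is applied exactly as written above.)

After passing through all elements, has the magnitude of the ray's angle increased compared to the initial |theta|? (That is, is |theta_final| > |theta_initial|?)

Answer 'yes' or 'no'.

Initial: x=10.0000 theta=0.2000
After 1 (propagate distance d=26): x=15.2000 theta=0.2000
After 2 (thin lens f=-23): x=15.2000 theta=99/115 (≈0.8609)
After 3 (propagate distance d=9): x=2639/115 (≈22.9478) theta=99/115 (≈0.8609)
After 4 (thin lens f=36): x=2639/115 (≈22.9478) theta=185/828 (≈0.2234)
After 5 (propagate distance d=21): x=38143/1380 (≈27.6399) theta=185/828 (≈0.2234)
After 6 (thin lens f=30): x=38143/1380 (≈27.6399) theta=-9631/13800 (≈-0.6979)
After 7 (propagate distance d=26 (to screen)): x=16378/1725 (≈9.4945) theta=-9631/13800 (≈-0.6979)
|theta_initial|=0.2000 |theta_final|=9631/13800 (≈0.6979) -> increased

Answer: yes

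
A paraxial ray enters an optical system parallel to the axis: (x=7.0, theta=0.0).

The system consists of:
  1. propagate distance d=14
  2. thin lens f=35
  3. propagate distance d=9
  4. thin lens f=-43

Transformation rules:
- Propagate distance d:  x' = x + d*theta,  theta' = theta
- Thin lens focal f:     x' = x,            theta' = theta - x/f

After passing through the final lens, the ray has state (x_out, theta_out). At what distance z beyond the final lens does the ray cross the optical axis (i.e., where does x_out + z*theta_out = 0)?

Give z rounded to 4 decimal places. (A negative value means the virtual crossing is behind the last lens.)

Initial: x=7.0000 theta=0.0000
After 1 (propagate distance d=14): x=7.0000 theta=0.0000
After 2 (thin lens f=35): x=7.0000 theta=-0.2000
After 3 (propagate distance d=9): x=5.2000 theta=-0.2000
After 4 (thin lens f=-43): x=5.2000 theta=-17/215 (≈-0.0791)
z_focus = -x_out/theta_out = -(5.2000)/(-17/215) = 1118/17 ≈ 65.7647
Rounded to 4 decimal places: z = 65.7647

Answer: 65.7647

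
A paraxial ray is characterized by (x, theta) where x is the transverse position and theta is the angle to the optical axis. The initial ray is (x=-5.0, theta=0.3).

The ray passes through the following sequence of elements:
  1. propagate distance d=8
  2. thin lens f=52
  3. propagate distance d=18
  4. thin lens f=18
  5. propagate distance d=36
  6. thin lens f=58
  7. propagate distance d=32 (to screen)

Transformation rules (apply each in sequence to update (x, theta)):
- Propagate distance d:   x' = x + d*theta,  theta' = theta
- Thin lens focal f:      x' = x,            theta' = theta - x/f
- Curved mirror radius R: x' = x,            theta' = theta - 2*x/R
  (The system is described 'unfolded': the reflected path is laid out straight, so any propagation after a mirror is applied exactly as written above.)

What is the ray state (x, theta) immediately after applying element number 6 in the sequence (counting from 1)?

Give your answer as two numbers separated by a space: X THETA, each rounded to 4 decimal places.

Answer: 8.9000 -0.0090

Derivation:
Initial: x=-5.0000 theta=0.3000
After 1 (propagate distance d=8): x=-2.6000 theta=0.3000
After 2 (thin lens f=52): x=-2.6000 theta=0.3500
After 3 (propagate distance d=18): x=3.7000 theta=0.3500
After 4 (thin lens f=18): x=3.7000 theta=13/90 (≈0.1444)
After 5 (propagate distance d=36): x=8.9000 theta=13/90 (≈0.1444)
After 6 (thin lens f=58): x=8.9000 theta=-47/5220 (≈-0.0090)
Rounded to 4 decimal places: x = 8.9000, theta = -0.0090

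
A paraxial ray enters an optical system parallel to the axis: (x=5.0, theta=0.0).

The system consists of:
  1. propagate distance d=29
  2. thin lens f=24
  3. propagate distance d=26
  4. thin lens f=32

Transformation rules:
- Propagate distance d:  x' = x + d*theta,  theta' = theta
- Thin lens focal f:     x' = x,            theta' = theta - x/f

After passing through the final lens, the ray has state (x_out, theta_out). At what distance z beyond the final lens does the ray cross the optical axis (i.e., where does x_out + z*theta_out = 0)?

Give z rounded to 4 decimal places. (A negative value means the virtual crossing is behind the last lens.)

Initial: x=5.0000 theta=0.0000
After 1 (propagate distance d=29): x=5.0000 theta=0.0000
After 2 (thin lens f=24): x=5.0000 theta=-5/24 (≈-0.2083)
After 3 (propagate distance d=26): x=-5/12 (≈-0.4167) theta=-5/24 (≈-0.2083)
After 4 (thin lens f=32): x=-5/12 (≈-0.4167) theta=-25/128 (≈-0.1953)
z_focus = -x_out/theta_out = -(-5/12)/(-25/128) = -32/15 ≈ -2.1333
Rounded to 4 decimal places: z = -2.1333

Answer: -2.1333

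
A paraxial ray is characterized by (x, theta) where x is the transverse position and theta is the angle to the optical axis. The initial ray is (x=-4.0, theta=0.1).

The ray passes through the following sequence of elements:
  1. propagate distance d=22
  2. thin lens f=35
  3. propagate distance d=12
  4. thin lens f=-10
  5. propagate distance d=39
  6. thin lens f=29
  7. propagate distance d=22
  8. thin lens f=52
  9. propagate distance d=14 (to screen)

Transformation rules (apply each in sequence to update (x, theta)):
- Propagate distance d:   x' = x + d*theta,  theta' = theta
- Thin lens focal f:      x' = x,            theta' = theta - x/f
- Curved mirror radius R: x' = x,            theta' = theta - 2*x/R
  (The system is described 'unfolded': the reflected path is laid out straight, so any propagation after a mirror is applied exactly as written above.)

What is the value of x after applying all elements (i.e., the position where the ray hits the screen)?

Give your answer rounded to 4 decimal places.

Answer: 2.7710

Derivation:
Initial: x=-4.0000 theta=0.1000
After 1 (propagate distance d=22): x=-1.8000 theta=0.1000
After 2 (thin lens f=35): x=-1.8000 theta=53/350 (≈0.1514)
After 3 (propagate distance d=12): x=3/175 (≈0.0171) theta=53/350 (≈0.1514)
After 4 (thin lens f=-10): x=3/175 (≈0.0171) theta=134/875 (≈0.1531)
After 5 (propagate distance d=39): x=5241/875 (≈5.9897) theta=134/875 (≈0.1531)
After 6 (thin lens f=29): x=5241/875 (≈5.9897) theta=-271/5075 (≈-0.0534)
After 7 (propagate distance d=22): x=122179/25375 (≈4.8149) theta=-271/5075 (≈-0.0534)
After 8 (thin lens f=52): x=122179/25375 (≈4.8149) theta=-192639/1319500 (≈-0.1460)
After 9 (propagate distance d=14 (to screen)): x=1828181/659750 (≈2.7710) theta=-192639/1319500 (≈-0.1460)
Rounded to 4 decimal places: x = 2.7710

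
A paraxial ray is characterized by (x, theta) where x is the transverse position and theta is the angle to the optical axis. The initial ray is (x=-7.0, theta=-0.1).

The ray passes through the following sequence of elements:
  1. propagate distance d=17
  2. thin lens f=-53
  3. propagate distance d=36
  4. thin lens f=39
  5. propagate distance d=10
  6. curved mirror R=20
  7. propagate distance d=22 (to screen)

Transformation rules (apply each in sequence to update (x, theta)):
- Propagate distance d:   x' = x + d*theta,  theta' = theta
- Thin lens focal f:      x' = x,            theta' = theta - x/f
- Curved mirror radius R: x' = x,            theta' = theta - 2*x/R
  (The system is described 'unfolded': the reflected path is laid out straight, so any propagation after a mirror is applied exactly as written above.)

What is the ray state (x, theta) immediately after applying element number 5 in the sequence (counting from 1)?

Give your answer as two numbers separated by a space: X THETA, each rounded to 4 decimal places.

Initial: x=-7.0000 theta=-0.1000
After 1 (propagate distance d=17): x=-8.7000 theta=-0.1000
After 2 (thin lens f=-53): x=-8.7000 theta=-14/53 (≈-0.2642)
After 3 (propagate distance d=36): x=-9651/530 (≈-18.2094) theta=-14/53 (≈-0.2642)
After 4 (thin lens f=39): x=-9651/530 (≈-18.2094) theta=1397/6890 (≈0.2028)
After 5 (propagate distance d=10): x=-111493/6890 (≈-16.1819) theta=1397/6890 (≈0.2028)
Rounded to 4 decimal places: x = -16.1819, theta = 0.2028

Answer: -16.1819 0.2028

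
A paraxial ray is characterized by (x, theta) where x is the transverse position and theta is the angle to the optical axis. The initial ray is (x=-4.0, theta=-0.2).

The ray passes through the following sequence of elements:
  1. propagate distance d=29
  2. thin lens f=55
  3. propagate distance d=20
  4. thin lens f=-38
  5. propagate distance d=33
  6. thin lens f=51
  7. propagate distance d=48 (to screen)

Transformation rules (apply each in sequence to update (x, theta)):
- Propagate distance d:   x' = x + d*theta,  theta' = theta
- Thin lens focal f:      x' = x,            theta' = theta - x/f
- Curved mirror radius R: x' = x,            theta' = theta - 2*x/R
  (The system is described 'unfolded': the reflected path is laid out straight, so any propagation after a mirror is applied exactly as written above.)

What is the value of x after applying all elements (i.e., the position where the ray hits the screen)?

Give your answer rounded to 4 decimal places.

Answer: -15.1448

Derivation:
Initial: x=-4.0000 theta=-0.2000
After 1 (propagate distance d=29): x=-9.8000 theta=-0.2000
After 2 (thin lens f=55): x=-9.8000 theta=-6/275 (≈-0.0218)
After 3 (propagate distance d=20): x=-563/55 (≈-10.2364) theta=-6/275 (≈-0.0218)
After 4 (thin lens f=-38): x=-563/55 (≈-10.2364) theta=-3043/10450 (≈-0.2912)
After 5 (propagate distance d=33): x=-207389/10450 (≈-19.8458) theta=-3043/10450 (≈-0.2912)
After 6 (thin lens f=51): x=-207389/10450 (≈-19.8458) theta=26098/266475 (≈0.0979)
After 7 (propagate distance d=48 (to screen)): x=-2690477/177650 (≈-15.1448) theta=26098/266475 (≈0.0979)
Rounded to 4 decimal places: x = -15.1448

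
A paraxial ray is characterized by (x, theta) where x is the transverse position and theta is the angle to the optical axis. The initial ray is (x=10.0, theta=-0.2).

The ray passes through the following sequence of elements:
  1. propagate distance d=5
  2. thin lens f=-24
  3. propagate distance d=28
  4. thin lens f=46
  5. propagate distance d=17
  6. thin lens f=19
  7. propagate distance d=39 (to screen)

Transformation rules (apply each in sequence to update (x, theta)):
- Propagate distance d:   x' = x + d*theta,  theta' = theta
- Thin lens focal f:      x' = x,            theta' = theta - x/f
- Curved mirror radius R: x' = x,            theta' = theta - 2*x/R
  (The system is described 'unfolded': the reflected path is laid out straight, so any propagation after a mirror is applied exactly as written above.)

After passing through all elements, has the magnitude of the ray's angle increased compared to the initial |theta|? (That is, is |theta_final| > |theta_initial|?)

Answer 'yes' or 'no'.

Initial: x=10.0000 theta=-0.2000
After 1 (propagate distance d=5): x=9.0000 theta=-0.2000
After 2 (thin lens f=-24): x=9.0000 theta=0.1750
After 3 (propagate distance d=28): x=13.9000 theta=0.1750
After 4 (thin lens f=46): x=13.9000 theta=-117/920 (≈-0.1272)
After 5 (propagate distance d=17): x=10799/920 (≈11.7380) theta=-117/920 (≈-0.1272)
After 6 (thin lens f=19): x=10799/920 (≈11.7380) theta=-6511/8740 (≈-0.7450)
After 7 (propagate distance d=39 (to screen)): x=-302677/17480 (≈-17.3156) theta=-6511/8740 (≈-0.7450)
|theta_initial|=0.2000 |theta_final|=6511/8740 (≈0.7450) -> increased

Answer: yes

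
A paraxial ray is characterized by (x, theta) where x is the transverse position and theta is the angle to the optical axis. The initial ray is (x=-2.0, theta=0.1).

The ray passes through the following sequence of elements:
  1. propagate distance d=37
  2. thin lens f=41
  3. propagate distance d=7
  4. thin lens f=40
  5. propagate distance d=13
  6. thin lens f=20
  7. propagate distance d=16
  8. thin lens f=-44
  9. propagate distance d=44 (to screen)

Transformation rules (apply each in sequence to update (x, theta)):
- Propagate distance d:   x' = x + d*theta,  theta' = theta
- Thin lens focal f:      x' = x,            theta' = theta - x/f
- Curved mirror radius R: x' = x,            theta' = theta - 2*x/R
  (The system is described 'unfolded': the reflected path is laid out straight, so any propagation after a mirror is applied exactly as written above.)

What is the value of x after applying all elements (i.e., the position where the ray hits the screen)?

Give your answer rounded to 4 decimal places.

Answer: -3.4929

Derivation:
Initial: x=-2.0000 theta=0.1000
After 1 (propagate distance d=37): x=1.7000 theta=0.1000
After 2 (thin lens f=41): x=1.7000 theta=12/205 (≈0.0585)
After 3 (propagate distance d=7): x=173/82 (≈2.1098) theta=12/205 (≈0.0585)
After 4 (thin lens f=40): x=173/82 (≈2.1098) theta=19/3280 (≈0.0058)
After 5 (propagate distance d=13): x=7167/3280 (≈2.1851) theta=19/3280 (≈0.0058)
After 6 (thin lens f=20): x=7167/3280 (≈2.1851) theta=-6787/65600 (≈-0.1035)
After 7 (propagate distance d=16): x=8687/16400 (≈0.5297) theta=-6787/65600 (≈-0.1035)
After 8 (thin lens f=-44): x=8687/16400 (≈0.5297) theta=-6597/72160 (≈-0.0914)
After 9 (propagate distance d=44 (to screen)): x=-57283/16400 (≈-3.4929) theta=-6597/72160 (≈-0.0914)
Rounded to 4 decimal places: x = -3.4929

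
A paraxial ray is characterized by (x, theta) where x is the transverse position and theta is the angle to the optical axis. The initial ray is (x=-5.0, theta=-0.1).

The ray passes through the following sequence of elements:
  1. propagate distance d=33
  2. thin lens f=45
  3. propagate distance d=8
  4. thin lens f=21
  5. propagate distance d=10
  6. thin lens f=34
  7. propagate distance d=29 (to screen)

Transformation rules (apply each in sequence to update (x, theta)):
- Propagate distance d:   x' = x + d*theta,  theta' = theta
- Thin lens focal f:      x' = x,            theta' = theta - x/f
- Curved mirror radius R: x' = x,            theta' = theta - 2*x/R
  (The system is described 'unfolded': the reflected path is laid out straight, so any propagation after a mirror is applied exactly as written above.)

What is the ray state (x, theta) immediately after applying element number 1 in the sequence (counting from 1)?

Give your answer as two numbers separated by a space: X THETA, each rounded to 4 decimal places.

Answer: -8.3000 -0.1000

Derivation:
Initial: x=-5.0000 theta=-0.1000
After 1 (propagate distance d=33): x=-8.3000 theta=-0.1000
Rounded to 4 decimal places: x = -8.3000, theta = -0.1000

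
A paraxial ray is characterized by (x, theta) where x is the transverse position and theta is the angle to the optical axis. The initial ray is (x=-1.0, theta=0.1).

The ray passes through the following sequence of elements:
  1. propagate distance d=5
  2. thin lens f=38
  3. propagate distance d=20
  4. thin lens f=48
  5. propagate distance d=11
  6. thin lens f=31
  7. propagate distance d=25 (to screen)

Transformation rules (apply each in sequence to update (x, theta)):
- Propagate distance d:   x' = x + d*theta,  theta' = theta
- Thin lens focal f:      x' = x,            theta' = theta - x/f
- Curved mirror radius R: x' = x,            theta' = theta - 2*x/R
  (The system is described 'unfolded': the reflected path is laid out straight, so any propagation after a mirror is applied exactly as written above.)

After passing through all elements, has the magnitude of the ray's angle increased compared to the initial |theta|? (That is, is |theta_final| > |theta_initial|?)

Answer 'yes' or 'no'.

Answer: no

Derivation:
Initial: x=-1.0000 theta=0.1000
After 1 (propagate distance d=5): x=-0.5000 theta=0.1000
After 2 (thin lens f=38): x=-0.5000 theta=43/380 (≈0.1132)
After 3 (propagate distance d=20): x=67/38 (≈1.7632) theta=43/380 (≈0.1132)
After 4 (thin lens f=48): x=67/38 (≈1.7632) theta=697/9120 (≈0.0764)
After 5 (propagate distance d=11): x=23747/9120 (≈2.6038) theta=697/9120 (≈0.0764)
After 6 (thin lens f=31): x=23747/9120 (≈2.6038) theta=-107/14136 (≈-0.0076)
After 7 (propagate distance d=25 (to screen)): x=682657/282720 (≈2.4146) theta=-107/14136 (≈-0.0076)
|theta_initial|=0.1000 |theta_final|=107/14136 (≈0.0076) -> not increased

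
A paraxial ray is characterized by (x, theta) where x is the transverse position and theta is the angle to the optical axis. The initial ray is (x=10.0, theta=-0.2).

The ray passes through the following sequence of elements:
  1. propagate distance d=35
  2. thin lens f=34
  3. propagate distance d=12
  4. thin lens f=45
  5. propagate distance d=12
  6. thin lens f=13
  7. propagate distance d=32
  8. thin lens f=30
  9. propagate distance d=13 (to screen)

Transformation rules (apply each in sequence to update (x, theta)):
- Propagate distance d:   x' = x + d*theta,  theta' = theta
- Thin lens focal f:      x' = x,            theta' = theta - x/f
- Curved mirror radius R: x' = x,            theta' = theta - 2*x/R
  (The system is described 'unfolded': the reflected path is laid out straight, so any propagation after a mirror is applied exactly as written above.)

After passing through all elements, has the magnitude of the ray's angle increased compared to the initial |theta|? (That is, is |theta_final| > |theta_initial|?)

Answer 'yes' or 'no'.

Answer: no

Derivation:
Initial: x=10.0000 theta=-0.2000
After 1 (propagate distance d=35): x=3.0000 theta=-0.2000
After 2 (thin lens f=34): x=3.0000 theta=-49/170 (≈-0.2882)
After 3 (propagate distance d=12): x=-39/85 (≈-0.4588) theta=-49/170 (≈-0.2882)
After 4 (thin lens f=45): x=-39/85 (≈-0.4588) theta=-709/2550 (≈-0.2780)
After 5 (propagate distance d=12): x=-1613/425 (≈-3.7953) theta=-709/2550 (≈-0.2780)
After 6 (thin lens f=13): x=-1613/425 (≈-3.7953) theta=461/33150 (≈0.0139)
After 7 (propagate distance d=32): x=-55531/16575 (≈-3.3503) theta=461/33150 (≈0.0139)
After 8 (thin lens f=30): x=-55531/16575 (≈-3.3503) theta=31223/248625 (≈0.1256)
After 9 (propagate distance d=13 (to screen)): x=-427066/248625 (≈-1.7177) theta=31223/248625 (≈0.1256)
|theta_initial|=0.2000 |theta_final|=31223/248625 (≈0.1256) -> not increased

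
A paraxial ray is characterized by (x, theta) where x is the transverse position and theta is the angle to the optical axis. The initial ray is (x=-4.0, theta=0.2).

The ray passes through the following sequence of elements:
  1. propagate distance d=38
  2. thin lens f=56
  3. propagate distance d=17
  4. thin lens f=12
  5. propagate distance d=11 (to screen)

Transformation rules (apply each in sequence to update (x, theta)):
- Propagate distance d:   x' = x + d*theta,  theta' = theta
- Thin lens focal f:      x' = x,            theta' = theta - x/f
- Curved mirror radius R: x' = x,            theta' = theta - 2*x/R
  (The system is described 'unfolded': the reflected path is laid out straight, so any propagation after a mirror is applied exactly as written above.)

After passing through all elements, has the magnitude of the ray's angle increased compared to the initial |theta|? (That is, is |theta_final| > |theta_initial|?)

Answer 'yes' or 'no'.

Initial: x=-4.0000 theta=0.2000
After 1 (propagate distance d=38): x=3.6000 theta=0.2000
After 2 (thin lens f=56): x=3.6000 theta=19/140 (≈0.1357)
After 3 (propagate distance d=17): x=827/140 (≈5.9071) theta=19/140 (≈0.1357)
After 4 (thin lens f=12): x=827/140 (≈5.9071) theta=-599/1680 (≈-0.3565)
After 5 (propagate distance d=11 (to screen)): x=667/336 (≈1.9851) theta=-599/1680 (≈-0.3565)
|theta_initial|=0.2000 |theta_final|=599/1680 (≈0.3565) -> increased

Answer: yes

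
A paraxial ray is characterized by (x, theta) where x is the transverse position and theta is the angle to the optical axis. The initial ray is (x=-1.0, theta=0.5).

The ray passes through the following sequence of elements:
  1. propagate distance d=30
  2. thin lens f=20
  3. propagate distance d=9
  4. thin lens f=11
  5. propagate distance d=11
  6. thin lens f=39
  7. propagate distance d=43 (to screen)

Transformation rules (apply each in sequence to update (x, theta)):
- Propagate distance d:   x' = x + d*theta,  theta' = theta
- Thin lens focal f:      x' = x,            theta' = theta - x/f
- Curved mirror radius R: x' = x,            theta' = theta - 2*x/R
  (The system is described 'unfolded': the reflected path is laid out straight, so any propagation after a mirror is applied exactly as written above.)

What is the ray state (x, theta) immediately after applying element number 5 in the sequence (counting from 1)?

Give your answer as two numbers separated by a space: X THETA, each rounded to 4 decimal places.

Answer: -2.2000 -1.3091

Derivation:
Initial: x=-1.0000 theta=0.5000
After 1 (propagate distance d=30): x=14.0000 theta=0.5000
After 2 (thin lens f=20): x=14.0000 theta=-0.2000
After 3 (propagate distance d=9): x=12.2000 theta=-0.2000
After 4 (thin lens f=11): x=12.2000 theta=-72/55 (≈-1.3091)
After 5 (propagate distance d=11): x=-2.2000 theta=-72/55 (≈-1.3091)
Rounded to 4 decimal places: x = -2.2000, theta = -1.3091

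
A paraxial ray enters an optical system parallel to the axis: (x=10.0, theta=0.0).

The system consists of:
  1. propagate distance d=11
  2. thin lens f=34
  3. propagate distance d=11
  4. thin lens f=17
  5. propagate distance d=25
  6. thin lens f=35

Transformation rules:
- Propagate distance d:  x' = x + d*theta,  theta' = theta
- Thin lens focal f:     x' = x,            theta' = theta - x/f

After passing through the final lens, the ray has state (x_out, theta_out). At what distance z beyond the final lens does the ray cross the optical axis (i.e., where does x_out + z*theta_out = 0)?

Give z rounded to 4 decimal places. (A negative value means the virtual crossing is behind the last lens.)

Initial: x=10.0000 theta=0.0000
After 1 (propagate distance d=11): x=10.0000 theta=0.0000
After 2 (thin lens f=34): x=10.0000 theta=-5/17 (≈-0.2941)
After 3 (propagate distance d=11): x=115/17 (≈6.7647) theta=-5/17 (≈-0.2941)
After 4 (thin lens f=17): x=115/17 (≈6.7647) theta=-200/289 (≈-0.6920)
After 5 (propagate distance d=25): x=-3045/289 (≈-10.5363) theta=-200/289 (≈-0.6920)
After 6 (thin lens f=35): x=-3045/289 (≈-10.5363) theta=-113/289 (≈-0.3910)
z_focus = -x_out/theta_out = -(-3045/289)/(-113/289) = -3045/113 ≈ -26.9469
Rounded to 4 decimal places: z = -26.9469

Answer: -26.9469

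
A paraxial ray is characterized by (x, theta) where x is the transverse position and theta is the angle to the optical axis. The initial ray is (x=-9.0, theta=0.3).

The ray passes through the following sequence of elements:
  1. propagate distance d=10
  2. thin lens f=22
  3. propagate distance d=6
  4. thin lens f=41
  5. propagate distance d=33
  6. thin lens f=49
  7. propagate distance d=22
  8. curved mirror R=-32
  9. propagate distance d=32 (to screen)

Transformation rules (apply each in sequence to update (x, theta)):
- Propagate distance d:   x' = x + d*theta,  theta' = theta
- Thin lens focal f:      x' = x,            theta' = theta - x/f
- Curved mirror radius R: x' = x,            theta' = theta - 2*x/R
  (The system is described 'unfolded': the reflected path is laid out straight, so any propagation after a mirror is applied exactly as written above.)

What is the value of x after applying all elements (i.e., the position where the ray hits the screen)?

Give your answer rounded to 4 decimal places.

Initial: x=-9.0000 theta=0.3000
After 1 (propagate distance d=10): x=-6.0000 theta=0.3000
After 2 (thin lens f=22): x=-6.0000 theta=63/110 (≈0.5727)
After 3 (propagate distance d=6): x=-141/55 (≈-2.5636) theta=63/110 (≈0.5727)
After 4 (thin lens f=41): x=-141/55 (≈-2.5636) theta=573/902 (≈0.6353)
After 5 (propagate distance d=33): x=82983/4510 (≈18.3998) theta=573/902 (≈0.6353)
After 6 (thin lens f=49): x=82983/4510 (≈18.3998) theta=28701/110495 (≈0.2597)
After 7 (propagate distance d=22): x=5329011/220990 (≈24.1143) theta=28701/110495 (≈0.2597)
After 8 (curved mirror R=-32): x=5329011/220990 (≈24.1143) theta=6247443/3535840 (≈1.7669)
After 9 (propagate distance d=32 (to screen)): x=363753/4510 (≈80.6548) theta=6247443/3535840 (≈1.7669)
Rounded to 4 decimal places: x = 80.6548

Answer: 80.6548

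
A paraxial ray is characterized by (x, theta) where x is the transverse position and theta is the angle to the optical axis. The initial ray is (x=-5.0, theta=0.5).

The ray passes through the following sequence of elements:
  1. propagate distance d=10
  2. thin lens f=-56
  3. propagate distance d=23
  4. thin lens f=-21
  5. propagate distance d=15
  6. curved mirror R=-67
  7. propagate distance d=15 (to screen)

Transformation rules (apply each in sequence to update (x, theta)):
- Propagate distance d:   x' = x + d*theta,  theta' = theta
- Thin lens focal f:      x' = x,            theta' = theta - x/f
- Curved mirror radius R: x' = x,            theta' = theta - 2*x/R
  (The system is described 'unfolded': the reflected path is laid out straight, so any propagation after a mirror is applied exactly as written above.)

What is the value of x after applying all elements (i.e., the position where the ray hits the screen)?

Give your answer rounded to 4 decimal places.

Answer: 55.1141

Derivation:
Initial: x=-5.0000 theta=0.5000
After 1 (propagate distance d=10): x=0.0000 theta=0.5000
After 2 (thin lens f=-56): x=0.0000 theta=0.5000
After 3 (propagate distance d=23): x=11.5000 theta=0.5000
After 4 (thin lens f=-21): x=11.5000 theta=22/21 (≈1.0476)
After 5 (propagate distance d=15): x=381/14 (≈27.2143) theta=22/21 (≈1.0476)
After 6 (curved mirror R=-67): x=381/14 (≈27.2143) theta=2617/1407 (≈1.8600)
After 7 (propagate distance d=15 (to screen)): x=51697/938 (≈55.1141) theta=2617/1407 (≈1.8600)
Rounded to 4 decimal places: x = 55.1141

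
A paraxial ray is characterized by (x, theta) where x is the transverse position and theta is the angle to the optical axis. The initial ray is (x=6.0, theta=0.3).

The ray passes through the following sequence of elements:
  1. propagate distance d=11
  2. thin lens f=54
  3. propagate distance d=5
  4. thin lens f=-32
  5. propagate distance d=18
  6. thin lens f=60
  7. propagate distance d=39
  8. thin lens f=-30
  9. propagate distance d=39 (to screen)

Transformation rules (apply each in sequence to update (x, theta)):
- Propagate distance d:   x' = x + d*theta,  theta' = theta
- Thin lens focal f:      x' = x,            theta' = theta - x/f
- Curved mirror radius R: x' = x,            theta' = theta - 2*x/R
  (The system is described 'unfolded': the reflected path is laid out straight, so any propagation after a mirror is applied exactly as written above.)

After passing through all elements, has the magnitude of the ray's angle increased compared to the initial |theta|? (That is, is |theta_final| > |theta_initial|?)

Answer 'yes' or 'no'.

Initial: x=6.0000 theta=0.3000
After 1 (propagate distance d=11): x=9.3000 theta=0.3000
After 2 (thin lens f=54): x=9.3000 theta=23/180 (≈0.1278)
After 3 (propagate distance d=5): x=1789/180 (≈9.9389) theta=23/180 (≈0.1278)
After 4 (thin lens f=-32): x=1789/180 (≈9.9389) theta=505/1152 (≈0.4384)
After 5 (propagate distance d=18): x=51349/2880 (≈17.8295) theta=505/1152 (≈0.4384)
After 6 (thin lens f=60): x=51349/2880 (≈17.8295) theta=24401/172800 (≈0.1412)
After 7 (propagate distance d=39): x=1344193/57600 (≈23.3367) theta=24401/172800 (≈0.1412)
After 8 (thin lens f=-30): x=1344193/57600 (≈23.3367) theta=176467/192000 (≈0.9191)
After 9 (propagate distance d=39 (to screen)): x=34088569/576000 (≈59.1815) theta=176467/192000 (≈0.9191)
|theta_initial|=0.3000 |theta_final|=176467/192000 (≈0.9191) -> increased

Answer: yes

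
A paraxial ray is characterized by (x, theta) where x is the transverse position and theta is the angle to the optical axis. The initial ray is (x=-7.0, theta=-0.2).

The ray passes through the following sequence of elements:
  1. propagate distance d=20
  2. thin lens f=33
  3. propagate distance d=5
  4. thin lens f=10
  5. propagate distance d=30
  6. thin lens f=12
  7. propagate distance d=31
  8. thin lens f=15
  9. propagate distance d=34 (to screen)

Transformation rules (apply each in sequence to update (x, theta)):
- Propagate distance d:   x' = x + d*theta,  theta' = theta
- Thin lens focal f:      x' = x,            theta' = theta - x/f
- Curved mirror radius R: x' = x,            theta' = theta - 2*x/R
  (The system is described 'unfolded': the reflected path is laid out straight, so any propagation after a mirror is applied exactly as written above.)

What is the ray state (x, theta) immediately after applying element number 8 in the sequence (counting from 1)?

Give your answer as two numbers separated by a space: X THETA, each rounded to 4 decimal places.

Answer: -2.8889 -0.6963

Derivation:
Initial: x=-7.0000 theta=-0.2000
After 1 (propagate distance d=20): x=-11.0000 theta=-0.2000
After 2 (thin lens f=33): x=-11.0000 theta=2/15 (≈0.1333)
After 3 (propagate distance d=5): x=-31/3 (≈-10.3333) theta=2/15 (≈0.1333)
After 4 (thin lens f=10): x=-31/3 (≈-10.3333) theta=7/6 (≈1.1667)
After 5 (propagate distance d=30): x=74/3 (≈24.6667) theta=7/6 (≈1.1667)
After 6 (thin lens f=12): x=74/3 (≈24.6667) theta=-8/9 (≈-0.8889)
After 7 (propagate distance d=31): x=-26/9 (≈-2.8889) theta=-8/9 (≈-0.8889)
After 8 (thin lens f=15): x=-26/9 (≈-2.8889) theta=-94/135 (≈-0.6963)
Rounded to 4 decimal places: x = -2.8889, theta = -0.6963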